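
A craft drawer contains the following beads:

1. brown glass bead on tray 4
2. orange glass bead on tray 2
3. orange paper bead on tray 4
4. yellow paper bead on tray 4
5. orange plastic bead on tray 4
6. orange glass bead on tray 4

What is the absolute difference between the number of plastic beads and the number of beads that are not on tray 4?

0

plastic beads: 1. beads that are not on tray 4: 1.
|1 − 1| = 1 − 1 = 0.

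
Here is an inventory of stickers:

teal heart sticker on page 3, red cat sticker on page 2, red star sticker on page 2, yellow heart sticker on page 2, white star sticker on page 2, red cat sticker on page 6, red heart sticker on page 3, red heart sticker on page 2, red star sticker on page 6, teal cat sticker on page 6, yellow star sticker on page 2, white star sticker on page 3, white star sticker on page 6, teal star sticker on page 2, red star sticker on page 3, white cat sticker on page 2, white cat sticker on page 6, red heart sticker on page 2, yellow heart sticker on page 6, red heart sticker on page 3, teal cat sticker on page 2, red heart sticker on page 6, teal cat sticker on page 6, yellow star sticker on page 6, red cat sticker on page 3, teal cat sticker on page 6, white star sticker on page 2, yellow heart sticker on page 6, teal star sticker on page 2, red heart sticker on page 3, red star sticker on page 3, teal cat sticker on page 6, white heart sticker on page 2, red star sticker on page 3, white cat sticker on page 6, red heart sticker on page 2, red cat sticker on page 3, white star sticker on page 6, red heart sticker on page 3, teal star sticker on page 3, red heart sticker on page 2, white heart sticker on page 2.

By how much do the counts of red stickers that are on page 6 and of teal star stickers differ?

0

red stickers on page 6: 3. teal star stickers: 3.
|3 − 3| = 3 − 3 = 0.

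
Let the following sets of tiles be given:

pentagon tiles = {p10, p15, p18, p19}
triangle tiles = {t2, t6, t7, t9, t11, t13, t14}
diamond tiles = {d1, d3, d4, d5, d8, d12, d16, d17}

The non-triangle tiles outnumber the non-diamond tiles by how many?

1

non-triangle tiles: 12.
non-diamond tiles: 11.
12 − 11 = 1.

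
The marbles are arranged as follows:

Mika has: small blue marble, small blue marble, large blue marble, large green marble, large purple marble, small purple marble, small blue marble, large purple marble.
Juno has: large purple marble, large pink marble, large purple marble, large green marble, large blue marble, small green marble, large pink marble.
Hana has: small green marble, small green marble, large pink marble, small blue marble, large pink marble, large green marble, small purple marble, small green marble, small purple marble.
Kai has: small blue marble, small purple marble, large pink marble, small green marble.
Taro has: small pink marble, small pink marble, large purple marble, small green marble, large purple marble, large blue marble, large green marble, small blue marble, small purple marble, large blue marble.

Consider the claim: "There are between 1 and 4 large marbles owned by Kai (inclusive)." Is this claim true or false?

True

large marbles owned by Kai: 1.
The claim requires 1 ≤ 1 ≤ 4, which holds.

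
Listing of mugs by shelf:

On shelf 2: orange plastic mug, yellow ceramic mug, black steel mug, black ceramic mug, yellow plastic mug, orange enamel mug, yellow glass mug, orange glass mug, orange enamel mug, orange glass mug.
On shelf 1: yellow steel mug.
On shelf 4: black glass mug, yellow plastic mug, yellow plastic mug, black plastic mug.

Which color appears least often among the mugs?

Counts by color: yellow 6, orange 5, black 4.
The minimum is 4, held uniquely by black.

black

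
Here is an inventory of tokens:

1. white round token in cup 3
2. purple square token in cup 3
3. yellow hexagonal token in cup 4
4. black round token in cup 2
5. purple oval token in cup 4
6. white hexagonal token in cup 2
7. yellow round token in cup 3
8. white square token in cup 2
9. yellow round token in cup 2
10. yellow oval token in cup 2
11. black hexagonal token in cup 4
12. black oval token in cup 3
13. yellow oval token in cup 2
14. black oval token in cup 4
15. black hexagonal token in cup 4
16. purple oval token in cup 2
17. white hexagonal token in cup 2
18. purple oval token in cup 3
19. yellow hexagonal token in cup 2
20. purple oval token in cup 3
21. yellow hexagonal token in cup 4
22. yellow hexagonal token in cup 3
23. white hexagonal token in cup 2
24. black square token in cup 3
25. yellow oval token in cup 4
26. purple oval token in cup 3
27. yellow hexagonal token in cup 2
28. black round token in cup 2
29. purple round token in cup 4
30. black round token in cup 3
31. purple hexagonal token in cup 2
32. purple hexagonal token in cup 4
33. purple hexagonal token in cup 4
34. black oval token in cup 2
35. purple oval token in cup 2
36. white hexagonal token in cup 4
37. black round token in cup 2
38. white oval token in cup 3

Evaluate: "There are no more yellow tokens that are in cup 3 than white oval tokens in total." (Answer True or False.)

There are 2 yellow tokens in cup 3.
There is 1 white oval token.
The claim requires 2 ≤ 1, which does not hold.

False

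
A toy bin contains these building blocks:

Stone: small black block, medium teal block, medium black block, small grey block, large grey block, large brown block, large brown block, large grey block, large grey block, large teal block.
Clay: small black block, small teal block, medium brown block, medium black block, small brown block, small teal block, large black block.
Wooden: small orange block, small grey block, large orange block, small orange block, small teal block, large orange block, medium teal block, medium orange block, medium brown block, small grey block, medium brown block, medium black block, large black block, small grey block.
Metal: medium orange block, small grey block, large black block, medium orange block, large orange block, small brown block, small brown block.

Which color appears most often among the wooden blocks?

orange

Counts by color (restricted to wooden blocks): orange 5, grey 3, brown 2, teal 2, black 2.
The maximum is 5, held uniquely by orange.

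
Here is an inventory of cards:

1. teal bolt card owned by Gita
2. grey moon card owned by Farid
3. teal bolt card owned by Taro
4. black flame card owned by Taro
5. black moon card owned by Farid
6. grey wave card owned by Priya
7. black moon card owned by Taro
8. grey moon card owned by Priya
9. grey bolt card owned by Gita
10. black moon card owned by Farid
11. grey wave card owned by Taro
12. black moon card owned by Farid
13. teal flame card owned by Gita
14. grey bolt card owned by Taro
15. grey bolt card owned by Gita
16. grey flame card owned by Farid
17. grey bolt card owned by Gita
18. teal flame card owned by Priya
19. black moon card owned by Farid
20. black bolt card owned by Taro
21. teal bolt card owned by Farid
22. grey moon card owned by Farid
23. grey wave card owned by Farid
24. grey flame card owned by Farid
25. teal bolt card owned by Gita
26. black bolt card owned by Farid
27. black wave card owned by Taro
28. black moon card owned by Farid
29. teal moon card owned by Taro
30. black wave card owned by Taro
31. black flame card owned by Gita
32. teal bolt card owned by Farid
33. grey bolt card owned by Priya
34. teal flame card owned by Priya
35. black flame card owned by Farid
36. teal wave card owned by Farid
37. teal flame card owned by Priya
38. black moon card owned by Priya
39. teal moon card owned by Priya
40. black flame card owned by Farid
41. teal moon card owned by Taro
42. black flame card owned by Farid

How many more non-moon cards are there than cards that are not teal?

0

non-moon cards: 29.
cards that are not teal: 29.
29 − 29 = 0.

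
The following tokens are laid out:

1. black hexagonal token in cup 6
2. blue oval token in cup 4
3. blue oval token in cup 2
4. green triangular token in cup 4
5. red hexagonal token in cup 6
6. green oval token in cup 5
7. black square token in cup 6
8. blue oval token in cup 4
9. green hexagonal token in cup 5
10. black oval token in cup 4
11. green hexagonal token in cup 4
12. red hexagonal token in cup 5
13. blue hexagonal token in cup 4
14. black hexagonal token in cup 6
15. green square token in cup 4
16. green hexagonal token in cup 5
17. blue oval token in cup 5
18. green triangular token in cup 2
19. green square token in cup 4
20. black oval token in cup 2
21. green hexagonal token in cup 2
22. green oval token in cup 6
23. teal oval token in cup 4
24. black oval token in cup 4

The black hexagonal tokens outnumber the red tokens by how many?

0

black hexagonal tokens: 2.
red tokens: 2.
2 − 2 = 0.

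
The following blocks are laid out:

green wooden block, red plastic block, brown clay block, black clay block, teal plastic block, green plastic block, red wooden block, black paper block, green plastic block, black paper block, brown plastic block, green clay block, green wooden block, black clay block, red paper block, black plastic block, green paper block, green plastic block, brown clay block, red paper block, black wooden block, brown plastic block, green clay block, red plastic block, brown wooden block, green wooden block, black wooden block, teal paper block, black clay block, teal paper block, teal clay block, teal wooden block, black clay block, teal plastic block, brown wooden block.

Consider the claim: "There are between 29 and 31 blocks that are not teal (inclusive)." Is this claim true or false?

blocks that are not teal: 29.
The claim requires 29 ≤ 29 ≤ 31, which holds.

True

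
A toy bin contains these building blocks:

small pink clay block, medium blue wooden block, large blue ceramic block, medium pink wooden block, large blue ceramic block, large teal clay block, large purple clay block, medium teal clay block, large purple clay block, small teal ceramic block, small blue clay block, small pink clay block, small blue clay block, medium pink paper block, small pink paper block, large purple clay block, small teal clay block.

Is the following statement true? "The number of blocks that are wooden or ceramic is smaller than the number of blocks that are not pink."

|blocks that are wooden or ceramic| = 5.
|blocks that are not pink| = 12.
The claim requires 5 < 12, which holds.

True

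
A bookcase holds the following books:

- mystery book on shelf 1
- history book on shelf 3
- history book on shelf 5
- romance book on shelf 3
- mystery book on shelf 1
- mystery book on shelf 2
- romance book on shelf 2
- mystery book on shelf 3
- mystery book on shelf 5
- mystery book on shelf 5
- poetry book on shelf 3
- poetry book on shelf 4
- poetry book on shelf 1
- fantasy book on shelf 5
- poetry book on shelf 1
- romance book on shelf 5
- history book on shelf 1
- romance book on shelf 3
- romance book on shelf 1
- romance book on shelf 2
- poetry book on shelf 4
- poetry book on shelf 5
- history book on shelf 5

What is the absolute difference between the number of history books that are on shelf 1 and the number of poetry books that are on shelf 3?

history books on shelf 1: 1. poetry books on shelf 3: 1.
|1 − 1| = 1 − 1 = 0.

0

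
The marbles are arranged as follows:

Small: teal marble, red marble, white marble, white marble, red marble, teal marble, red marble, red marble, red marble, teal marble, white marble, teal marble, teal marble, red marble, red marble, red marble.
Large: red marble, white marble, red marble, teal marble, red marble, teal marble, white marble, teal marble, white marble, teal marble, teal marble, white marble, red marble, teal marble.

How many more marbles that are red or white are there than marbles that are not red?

1

marbles that are red or white: 19.
marbles that are not red: 18.
19 − 18 = 1.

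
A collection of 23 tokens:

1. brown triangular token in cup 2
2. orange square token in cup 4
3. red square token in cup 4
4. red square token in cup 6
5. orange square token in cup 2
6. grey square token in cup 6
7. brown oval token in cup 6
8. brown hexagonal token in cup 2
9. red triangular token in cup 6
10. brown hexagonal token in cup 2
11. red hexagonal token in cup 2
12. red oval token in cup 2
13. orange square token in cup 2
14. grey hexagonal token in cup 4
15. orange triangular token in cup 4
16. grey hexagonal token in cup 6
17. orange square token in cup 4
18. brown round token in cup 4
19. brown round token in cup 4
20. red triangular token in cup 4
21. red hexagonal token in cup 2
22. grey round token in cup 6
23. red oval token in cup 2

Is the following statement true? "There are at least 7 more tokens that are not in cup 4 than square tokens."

True

There are 15 tokens that are not in cup 4.
There are 7 square tokens.
The claim requires 15 − 7 = 8 ≥ 7, which holds.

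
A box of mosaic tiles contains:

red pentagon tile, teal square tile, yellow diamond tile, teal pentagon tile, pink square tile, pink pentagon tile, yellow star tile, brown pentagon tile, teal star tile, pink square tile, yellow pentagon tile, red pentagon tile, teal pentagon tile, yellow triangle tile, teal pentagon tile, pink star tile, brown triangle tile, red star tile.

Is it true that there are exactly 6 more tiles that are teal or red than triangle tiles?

There are 8 tiles that are teal or red.
There are 2 triangle tiles.
The claim requires 8 − 2 (= 6) to equal 6, which holds.

True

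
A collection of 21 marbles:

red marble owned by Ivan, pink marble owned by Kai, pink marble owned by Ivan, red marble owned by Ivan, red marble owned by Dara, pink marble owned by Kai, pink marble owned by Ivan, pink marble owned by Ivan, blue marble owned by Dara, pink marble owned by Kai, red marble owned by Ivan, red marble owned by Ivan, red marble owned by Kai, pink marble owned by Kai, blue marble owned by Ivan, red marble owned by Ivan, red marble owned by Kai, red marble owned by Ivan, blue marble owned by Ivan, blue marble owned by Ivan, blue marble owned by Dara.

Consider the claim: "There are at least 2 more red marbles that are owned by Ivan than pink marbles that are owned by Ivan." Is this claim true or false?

True

red marbles owned by Ivan: 6.
pink marbles owned by Ivan: 3.
The claim requires 6 − 3 = 3 ≥ 2, which holds.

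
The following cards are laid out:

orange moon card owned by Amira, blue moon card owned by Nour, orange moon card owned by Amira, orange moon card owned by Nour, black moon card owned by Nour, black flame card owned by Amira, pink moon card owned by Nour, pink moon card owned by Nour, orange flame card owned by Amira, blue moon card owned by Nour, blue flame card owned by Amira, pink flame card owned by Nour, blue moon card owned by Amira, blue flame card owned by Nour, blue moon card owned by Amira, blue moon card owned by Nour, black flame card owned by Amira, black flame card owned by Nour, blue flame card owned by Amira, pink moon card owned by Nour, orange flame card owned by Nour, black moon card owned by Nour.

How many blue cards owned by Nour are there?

4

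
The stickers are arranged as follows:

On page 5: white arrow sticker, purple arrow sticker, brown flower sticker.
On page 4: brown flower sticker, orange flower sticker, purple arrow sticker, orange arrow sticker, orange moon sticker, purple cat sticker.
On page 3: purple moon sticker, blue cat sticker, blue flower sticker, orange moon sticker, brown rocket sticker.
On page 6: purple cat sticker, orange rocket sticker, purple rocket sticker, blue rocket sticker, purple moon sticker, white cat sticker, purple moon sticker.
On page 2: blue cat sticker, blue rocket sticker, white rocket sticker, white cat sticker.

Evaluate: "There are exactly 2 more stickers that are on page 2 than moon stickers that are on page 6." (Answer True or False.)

True

stickers on page 2: 4.
moon stickers on page 6: 2.
The claim requires 4 − 2 (= 2) to equal 2, which holds.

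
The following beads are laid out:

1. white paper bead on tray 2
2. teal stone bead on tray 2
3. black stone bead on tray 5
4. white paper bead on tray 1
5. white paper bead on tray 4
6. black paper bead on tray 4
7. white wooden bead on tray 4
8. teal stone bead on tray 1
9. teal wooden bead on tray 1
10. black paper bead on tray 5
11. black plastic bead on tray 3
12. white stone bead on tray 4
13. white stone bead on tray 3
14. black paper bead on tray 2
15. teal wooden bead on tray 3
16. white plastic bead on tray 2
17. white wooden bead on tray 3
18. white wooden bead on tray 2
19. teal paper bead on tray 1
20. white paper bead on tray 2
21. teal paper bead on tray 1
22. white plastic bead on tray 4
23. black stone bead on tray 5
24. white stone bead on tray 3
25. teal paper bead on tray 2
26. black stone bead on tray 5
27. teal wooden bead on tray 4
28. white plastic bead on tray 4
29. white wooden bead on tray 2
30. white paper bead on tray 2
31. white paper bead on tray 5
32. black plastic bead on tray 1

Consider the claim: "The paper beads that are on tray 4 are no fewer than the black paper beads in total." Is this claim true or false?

There are 2 paper beads on tray 4.
There are 3 black paper beads.
The claim requires 2 ≥ 3, which does not hold.

False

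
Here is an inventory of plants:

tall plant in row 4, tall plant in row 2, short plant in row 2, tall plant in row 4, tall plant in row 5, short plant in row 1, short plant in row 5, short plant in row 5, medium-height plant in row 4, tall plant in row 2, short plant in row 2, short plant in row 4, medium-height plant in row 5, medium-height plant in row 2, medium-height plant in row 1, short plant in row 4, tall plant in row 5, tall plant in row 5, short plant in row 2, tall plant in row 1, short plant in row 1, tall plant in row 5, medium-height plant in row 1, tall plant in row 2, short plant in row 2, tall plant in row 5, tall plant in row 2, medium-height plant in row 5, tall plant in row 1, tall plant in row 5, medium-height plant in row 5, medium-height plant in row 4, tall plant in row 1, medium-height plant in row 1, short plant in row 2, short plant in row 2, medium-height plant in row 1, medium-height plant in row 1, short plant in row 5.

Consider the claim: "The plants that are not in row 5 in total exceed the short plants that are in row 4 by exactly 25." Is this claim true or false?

There are 27 plants that are not in row 5.
There are 2 short plants in row 4.
The claim requires 27 − 2 (= 25) to equal 25, which holds.

True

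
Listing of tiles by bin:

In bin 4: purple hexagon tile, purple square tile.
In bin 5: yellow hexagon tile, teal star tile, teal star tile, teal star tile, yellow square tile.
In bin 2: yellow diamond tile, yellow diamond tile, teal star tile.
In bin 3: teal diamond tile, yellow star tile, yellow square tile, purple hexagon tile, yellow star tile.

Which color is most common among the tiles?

Counts by color: yellow 7, teal 5, purple 3.
The maximum is 7, held uniquely by yellow.

yellow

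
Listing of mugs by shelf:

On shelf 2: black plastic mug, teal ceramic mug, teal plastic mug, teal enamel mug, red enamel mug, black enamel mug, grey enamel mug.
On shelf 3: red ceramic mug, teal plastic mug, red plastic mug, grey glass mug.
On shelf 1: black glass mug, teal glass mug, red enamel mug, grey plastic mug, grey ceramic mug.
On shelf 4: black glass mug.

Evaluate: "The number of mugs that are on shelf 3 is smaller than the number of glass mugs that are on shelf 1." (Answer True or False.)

There are 4 mugs on shelf 3.
There are 2 glass mugs on shelf 1.
The claim requires 4 < 2, which does not hold.

False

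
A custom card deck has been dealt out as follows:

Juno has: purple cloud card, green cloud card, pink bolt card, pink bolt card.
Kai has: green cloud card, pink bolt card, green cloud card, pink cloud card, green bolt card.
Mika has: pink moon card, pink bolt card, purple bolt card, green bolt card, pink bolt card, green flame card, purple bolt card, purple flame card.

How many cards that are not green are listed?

11

Total cards: 17; with the excluded value: 6; remaining 17 − 6 = 11.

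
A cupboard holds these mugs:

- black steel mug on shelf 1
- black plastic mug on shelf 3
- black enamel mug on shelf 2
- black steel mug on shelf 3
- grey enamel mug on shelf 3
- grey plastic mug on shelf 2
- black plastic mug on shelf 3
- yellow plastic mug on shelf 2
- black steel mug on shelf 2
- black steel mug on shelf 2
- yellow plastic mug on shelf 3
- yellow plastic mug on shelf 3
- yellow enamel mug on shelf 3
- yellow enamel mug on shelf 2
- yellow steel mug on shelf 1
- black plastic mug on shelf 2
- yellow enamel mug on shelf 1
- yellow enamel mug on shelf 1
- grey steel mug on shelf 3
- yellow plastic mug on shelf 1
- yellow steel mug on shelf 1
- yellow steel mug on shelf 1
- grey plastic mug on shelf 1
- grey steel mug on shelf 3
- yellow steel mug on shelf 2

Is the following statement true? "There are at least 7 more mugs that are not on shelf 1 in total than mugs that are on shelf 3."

There are 17 mugs that are not on shelf 1.
There are 9 mugs on shelf 3.
The claim requires 17 − 9 = 8 ≥ 7, which holds.

True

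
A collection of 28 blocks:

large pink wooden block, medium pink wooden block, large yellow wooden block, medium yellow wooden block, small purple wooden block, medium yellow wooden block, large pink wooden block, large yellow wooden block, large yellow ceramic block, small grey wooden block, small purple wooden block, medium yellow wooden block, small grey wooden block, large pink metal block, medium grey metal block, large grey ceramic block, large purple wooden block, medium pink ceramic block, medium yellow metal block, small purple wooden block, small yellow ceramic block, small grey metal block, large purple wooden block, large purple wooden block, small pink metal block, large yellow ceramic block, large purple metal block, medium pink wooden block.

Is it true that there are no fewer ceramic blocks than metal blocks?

There are 5 ceramic blocks.
There are 6 metal blocks.
The claim requires 5 ≥ 6, which does not hold.

False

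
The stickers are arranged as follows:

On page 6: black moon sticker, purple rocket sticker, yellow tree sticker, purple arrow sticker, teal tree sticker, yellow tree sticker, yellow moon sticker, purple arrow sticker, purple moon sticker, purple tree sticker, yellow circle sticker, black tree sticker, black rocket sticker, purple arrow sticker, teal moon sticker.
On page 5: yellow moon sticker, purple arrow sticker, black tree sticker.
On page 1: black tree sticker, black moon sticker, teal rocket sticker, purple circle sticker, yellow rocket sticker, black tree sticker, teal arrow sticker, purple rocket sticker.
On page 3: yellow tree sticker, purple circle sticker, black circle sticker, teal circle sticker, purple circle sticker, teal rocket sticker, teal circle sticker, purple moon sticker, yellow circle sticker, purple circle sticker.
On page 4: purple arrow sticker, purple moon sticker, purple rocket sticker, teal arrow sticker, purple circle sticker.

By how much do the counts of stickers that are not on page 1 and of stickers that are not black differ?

0

stickers that are not on page 1: 33. stickers that are not black: 33.
|33 − 33| = 33 − 33 = 0.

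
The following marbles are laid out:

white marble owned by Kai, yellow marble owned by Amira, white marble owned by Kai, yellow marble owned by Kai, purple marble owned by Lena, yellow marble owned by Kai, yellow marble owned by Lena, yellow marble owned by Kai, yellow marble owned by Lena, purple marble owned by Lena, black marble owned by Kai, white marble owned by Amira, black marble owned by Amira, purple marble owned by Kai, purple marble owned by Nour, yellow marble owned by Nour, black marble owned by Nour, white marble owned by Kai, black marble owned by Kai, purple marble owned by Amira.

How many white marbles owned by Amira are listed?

1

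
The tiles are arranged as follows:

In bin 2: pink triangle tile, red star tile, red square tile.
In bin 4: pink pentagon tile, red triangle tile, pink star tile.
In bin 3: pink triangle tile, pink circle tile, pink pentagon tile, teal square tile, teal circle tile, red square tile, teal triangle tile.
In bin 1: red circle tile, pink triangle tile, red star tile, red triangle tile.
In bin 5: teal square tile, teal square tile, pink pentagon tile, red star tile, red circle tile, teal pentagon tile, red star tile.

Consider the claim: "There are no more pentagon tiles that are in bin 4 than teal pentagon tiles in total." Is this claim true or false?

True

pentagon tiles in bin 4: 1.
teal pentagon tiles: 1.
The claim requires 1 ≤ 1, which holds.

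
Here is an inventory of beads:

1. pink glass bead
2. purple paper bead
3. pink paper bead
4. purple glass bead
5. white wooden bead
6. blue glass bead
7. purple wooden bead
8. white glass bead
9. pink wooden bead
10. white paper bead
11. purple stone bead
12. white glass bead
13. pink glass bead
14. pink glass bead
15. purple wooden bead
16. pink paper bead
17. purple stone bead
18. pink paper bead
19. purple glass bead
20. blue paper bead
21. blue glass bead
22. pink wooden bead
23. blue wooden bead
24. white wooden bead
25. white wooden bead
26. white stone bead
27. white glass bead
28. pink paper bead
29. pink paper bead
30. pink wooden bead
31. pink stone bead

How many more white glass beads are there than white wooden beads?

white glass beads: 3.
white wooden beads: 3.
3 − 3 = 0.

0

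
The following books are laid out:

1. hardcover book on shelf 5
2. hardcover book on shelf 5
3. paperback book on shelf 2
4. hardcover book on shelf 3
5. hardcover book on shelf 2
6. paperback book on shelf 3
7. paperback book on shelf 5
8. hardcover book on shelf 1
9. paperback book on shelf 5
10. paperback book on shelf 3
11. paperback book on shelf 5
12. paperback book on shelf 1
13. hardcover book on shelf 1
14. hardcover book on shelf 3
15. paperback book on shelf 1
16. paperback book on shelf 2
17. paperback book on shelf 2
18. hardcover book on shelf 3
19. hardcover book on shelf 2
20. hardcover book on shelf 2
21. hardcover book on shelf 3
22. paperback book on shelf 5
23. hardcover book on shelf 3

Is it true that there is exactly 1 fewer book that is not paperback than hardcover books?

False

|books that are not paperback| = 12.
|hardcover books| = 12.
The claim requires 12 − 12 (= 0) to equal 1, which does not hold.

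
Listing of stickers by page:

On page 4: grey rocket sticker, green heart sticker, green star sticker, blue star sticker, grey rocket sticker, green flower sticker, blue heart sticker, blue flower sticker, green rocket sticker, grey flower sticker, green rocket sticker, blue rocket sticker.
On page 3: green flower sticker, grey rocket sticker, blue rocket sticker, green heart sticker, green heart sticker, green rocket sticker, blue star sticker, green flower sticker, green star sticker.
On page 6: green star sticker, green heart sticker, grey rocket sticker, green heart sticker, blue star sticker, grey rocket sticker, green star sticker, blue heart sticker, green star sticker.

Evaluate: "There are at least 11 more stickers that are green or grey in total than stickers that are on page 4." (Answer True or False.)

False

There are 22 stickers that are green or grey.
There are 12 stickers on page 4.
The claim requires 22 − 12 = 10 ≥ 11, which does not hold.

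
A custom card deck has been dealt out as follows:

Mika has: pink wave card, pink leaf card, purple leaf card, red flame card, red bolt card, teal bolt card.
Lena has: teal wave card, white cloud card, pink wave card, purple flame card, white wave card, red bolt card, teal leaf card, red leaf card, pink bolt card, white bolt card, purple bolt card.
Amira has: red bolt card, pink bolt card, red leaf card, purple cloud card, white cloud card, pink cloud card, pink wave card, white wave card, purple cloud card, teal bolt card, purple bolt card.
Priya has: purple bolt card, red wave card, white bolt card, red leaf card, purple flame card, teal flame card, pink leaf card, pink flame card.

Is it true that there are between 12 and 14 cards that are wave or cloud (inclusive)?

There are 12 cards that are wave or cloud.
The claim requires 12 ≤ 12 ≤ 14, which holds.

True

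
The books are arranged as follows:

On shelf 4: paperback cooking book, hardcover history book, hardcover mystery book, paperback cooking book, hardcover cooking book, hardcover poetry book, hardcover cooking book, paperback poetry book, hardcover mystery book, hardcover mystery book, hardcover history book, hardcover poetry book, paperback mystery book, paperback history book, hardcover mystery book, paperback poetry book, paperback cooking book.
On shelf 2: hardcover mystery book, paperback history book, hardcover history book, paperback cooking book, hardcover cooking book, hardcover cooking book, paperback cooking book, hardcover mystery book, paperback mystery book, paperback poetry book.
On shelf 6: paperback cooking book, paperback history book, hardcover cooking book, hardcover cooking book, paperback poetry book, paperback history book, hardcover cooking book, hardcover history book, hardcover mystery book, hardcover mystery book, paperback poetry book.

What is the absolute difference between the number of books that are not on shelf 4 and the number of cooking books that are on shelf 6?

17

books that are not on shelf 4: 21. cooking books on shelf 6: 4.
|21 − 4| = 21 − 4 = 17.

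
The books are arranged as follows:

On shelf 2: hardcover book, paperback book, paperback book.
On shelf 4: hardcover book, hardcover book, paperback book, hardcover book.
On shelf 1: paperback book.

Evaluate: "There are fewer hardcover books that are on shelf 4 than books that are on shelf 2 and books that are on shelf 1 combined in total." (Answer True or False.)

|hardcover books on shelf 4| = 3.
books on shelf 2: 3; books on shelf 1: 1; combined: 3 + 1 = 4.
The claim requires 3 < 4, which holds.

True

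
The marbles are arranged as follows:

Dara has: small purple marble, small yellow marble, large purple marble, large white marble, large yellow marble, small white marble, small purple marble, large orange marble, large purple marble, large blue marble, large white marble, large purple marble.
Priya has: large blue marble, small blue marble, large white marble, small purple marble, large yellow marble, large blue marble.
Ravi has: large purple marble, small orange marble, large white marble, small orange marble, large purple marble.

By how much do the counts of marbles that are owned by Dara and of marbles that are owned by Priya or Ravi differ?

marbles owned by Dara: 12. marbles owned by Priya or Ravi: 11.
|12 − 11| = 12 − 11 = 1.

1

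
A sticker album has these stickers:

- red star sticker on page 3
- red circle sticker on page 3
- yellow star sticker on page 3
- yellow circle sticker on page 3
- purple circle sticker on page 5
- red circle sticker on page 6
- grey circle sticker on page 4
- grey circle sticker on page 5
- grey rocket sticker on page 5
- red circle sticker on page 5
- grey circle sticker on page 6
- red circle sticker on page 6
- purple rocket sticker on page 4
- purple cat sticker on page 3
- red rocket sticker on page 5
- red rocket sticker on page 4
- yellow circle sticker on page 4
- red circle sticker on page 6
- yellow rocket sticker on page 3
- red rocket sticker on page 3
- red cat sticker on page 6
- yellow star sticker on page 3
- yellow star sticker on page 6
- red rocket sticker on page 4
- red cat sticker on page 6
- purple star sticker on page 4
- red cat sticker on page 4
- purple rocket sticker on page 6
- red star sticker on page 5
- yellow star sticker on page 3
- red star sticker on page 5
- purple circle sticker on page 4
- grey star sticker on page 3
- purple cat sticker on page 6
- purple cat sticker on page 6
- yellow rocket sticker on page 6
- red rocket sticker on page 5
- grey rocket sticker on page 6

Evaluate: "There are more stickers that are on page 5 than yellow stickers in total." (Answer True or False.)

False

stickers on page 5: 8.
yellow stickers: 8.
The claim requires 8 > 8, which does not hold.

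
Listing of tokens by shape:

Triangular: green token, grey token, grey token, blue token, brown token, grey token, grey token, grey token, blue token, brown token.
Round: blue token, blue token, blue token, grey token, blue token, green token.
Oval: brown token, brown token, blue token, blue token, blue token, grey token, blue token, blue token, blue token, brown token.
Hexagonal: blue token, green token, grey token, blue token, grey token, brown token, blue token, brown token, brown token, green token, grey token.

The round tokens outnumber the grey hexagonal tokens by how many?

round tokens: 6.
grey hexagonal tokens: 3.
6 − 3 = 3.

3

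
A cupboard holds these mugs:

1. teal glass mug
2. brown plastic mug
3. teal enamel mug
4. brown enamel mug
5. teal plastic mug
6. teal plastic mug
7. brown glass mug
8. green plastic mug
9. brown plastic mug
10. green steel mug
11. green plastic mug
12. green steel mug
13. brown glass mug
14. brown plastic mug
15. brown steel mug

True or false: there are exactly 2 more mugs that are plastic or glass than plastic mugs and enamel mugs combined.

False

mugs that are plastic or glass: 10.
plastic mugs: 7; enamel mugs: 2; combined: 7 + 2 = 9.
The claim requires 10 − 9 (= 1) to equal 2, which does not hold.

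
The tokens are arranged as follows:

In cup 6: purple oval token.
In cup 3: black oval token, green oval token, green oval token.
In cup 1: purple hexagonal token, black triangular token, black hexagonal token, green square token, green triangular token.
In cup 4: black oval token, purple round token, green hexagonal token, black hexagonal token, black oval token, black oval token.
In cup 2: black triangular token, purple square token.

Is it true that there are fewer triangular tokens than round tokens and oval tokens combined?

triangular tokens: 3.
round tokens: 1; oval tokens: 7; combined: 1 + 7 = 8.
The claim requires 3 < 8, which holds.

True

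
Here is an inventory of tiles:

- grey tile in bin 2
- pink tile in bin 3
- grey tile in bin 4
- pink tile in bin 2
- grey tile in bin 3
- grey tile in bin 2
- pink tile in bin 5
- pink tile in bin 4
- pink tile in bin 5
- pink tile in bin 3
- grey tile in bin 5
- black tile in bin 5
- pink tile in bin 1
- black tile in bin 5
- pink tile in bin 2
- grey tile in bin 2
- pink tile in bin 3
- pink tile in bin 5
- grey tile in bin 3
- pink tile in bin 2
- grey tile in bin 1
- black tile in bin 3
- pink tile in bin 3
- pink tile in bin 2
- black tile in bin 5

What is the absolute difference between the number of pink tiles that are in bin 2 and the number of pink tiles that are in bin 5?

pink tiles in bin 2: 4. pink tiles in bin 5: 3.
|4 − 3| = 4 − 3 = 1.

1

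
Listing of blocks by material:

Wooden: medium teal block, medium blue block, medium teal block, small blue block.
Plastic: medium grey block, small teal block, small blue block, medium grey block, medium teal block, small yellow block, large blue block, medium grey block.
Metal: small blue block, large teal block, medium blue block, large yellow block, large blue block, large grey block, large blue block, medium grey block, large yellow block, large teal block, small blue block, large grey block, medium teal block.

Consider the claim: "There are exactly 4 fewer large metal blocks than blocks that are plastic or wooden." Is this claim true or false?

|large metal blocks| = 8.
|blocks that are plastic or wooden| = 12.
The claim requires 12 − 8 (= 4) to equal 4, which holds.

True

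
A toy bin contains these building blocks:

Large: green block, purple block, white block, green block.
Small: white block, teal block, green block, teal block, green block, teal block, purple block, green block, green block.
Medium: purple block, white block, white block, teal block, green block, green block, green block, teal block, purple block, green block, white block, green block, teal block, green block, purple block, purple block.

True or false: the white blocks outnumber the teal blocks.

white blocks: 5.
teal blocks: 6.
The claim requires 5 > 6, which does not hold.

False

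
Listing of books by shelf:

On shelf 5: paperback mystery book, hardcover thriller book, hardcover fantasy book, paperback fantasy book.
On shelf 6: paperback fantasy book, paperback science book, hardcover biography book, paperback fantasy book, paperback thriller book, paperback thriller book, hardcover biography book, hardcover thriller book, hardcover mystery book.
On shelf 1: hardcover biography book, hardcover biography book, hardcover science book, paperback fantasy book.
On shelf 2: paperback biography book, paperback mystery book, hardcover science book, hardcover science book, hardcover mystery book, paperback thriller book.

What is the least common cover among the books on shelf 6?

Counts by cover (restricted to books on shelf 6): paperback 5, hardcover 4.
The minimum is 4, held uniquely by hardcover.

hardcover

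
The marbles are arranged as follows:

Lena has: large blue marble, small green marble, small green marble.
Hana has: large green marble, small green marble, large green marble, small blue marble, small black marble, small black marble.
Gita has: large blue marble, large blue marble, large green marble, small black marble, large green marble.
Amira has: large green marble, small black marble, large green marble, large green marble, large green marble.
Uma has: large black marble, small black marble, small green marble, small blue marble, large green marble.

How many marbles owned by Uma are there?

5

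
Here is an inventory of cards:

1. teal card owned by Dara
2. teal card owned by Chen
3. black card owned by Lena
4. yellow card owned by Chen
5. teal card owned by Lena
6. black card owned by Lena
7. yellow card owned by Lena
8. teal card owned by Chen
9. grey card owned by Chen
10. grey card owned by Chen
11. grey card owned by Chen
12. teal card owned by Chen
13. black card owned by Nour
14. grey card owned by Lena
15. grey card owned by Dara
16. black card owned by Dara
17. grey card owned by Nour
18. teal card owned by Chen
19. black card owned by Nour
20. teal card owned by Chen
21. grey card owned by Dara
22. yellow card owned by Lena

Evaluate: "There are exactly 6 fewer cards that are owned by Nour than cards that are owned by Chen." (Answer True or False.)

cards owned by Nour: 3.
cards owned by Chen: 9.
The claim requires 9 − 3 (= 6) to equal 6, which holds.

True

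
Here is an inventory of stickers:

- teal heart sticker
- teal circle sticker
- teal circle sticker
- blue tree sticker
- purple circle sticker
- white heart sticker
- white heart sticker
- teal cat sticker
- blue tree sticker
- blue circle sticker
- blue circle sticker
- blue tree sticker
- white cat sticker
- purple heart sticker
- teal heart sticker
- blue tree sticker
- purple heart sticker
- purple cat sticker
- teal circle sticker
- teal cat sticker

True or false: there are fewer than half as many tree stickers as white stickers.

tree stickers: 4.
white stickers: 3.
The claim requires 2 × 4 = 8 < 3, which does not hold.

False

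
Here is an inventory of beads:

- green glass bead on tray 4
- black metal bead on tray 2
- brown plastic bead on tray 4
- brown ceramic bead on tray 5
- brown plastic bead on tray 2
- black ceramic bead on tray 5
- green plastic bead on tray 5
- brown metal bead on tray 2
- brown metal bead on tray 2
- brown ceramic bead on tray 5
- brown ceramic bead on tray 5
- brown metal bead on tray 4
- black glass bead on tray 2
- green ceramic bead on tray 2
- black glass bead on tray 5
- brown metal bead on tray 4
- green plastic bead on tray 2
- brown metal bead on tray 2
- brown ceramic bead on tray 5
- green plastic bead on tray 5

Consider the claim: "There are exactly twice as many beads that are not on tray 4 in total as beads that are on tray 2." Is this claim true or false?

True

|beads that are not on tray 4| = 16.
|beads on tray 2| = 8.
The claim requires 16 = 2 × 8 = 16, which holds.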